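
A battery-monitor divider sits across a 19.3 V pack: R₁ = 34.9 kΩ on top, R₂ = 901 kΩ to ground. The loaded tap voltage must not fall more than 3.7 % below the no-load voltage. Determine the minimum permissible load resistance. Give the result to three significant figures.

Output resistance R_th = R₁‖R₂ = (34.9 × 901)/935.9 = 33.60 kΩ.
The fractional drop is R_th/(R_th + R_L); requiring this ≤ 0.0370 gives R_L ≥ R_th(1/0.0370 − 1) = 33.60 × 26.03 = 874 kΩ.

R_L(min) ≈ 874 kΩ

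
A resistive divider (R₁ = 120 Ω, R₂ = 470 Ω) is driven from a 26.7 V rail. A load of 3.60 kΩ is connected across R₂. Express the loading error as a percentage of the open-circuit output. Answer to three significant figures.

2.59 %

The divider's output (Thévenin) resistance is R₁‖R₂ = 95.59 Ω.
Fractional drop under load = R_th/(R_th + R_L) = 95.59 / (95.59 + 3600) = 0.02587.
So the output falls by 2.59 %.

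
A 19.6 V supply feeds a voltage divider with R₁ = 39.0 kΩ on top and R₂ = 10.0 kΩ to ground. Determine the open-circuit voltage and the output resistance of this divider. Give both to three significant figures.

V_th is the open-circuit tap voltage: 19.6 × 10.0/(39.0 + 10.0) = 4.00 V.
With the supply zeroed, R₁ and R₂ appear in parallel from the tap: R_th = R₁‖R₂ = (39.0 × 10.0)/49.00 = 7.96 kΩ.

V_th = 4.00 V, R_th = 7.96 kΩ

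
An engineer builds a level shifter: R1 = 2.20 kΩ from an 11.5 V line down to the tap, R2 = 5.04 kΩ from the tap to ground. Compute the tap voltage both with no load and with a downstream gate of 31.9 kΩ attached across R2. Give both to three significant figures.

Unloaded: 8.01 V; loaded: 7.64 V

Open-circuit: V = 11.5 × 5.04/(2.20 + 5.04) = 8.01 V.
With the load, R2 becomes R2‖R_L = 4.352 kΩ, so V = 11.5 × 4.352/6.552 = 7.64 V.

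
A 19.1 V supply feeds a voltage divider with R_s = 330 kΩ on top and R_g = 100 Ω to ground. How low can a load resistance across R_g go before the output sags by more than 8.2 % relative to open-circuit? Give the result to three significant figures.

Output resistance R_th = R_s‖R_g = (330000 × 100)/330100 = 99.97 Ω.
The fractional drop is R_th/(R_th + R_L); requiring this ≤ 0.0820 gives R_L ≥ R_th(1/0.0820 − 1) = 99.97 × 11.20 = 1.12 kΩ.

R_L(min) ≈ 1.12 kΩ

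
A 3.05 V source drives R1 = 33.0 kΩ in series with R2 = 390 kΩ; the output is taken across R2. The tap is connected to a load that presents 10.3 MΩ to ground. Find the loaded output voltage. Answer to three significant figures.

V_out ≈ 2.80 V

The load sits in parallel with R2: R2‖R_L = (390 × 10300) / (390 + 10300) = 375.8 kΩ.
V_out = 3.05 × 375.8 / (33.0 + 375.8) = 3.05 × 375.8/408.8 = 2.80 V.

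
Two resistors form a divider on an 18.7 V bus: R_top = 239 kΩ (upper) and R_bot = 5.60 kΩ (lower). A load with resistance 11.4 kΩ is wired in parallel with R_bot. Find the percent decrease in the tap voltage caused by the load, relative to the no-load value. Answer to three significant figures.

Unloaded V = 18.7 × 5.60/244.6 = 0.4281 V.
Loaded: R_bot‖R_L = 3.755 kΩ, giving V = 18.7 × 3.755/242.8 = 0.2893 V.
Drop = (0.4281 − 0.2893) / 0.4281 = 32.4 %.

32.4 %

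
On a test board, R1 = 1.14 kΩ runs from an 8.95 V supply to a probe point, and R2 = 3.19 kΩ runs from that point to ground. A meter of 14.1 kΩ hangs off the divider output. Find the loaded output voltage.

The load sits in parallel with R2: R2‖R_L = (3.19 × 14.1) / (3.19 + 14.1) = 2.601 kΩ.
V_out = 8.95 × 2.601 / (1.14 + 2.601) = 8.95 × 2.601/3.741 = 6.22 V.
(Unloaded it would have been 6.59 V.)

V_out ≈ 6.22 V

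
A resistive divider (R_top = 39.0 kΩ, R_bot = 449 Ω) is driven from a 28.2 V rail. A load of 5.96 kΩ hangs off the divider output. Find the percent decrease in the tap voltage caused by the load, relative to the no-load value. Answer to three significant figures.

6.93 %

The divider's output (Thévenin) resistance is R_top‖R_bot = 443.9 Ω.
Fractional drop under load = R_th/(R_th + R_L) = 443.9 / (443.9 + 5960) = 0.06932.
So the output falls by 6.93 %.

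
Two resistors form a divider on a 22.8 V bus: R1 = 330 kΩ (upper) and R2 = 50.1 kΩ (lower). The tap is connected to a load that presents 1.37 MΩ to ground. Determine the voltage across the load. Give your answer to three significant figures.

The load sits in parallel with R2: R2‖R_L = (50.1 × 1370) / (50.1 + 1370) = 48.33 kΩ.
V_out = 22.8 × 48.33 / (330 + 48.33) = 22.8 × 48.33/378.3 = 2.91 V.

V_out ≈ 2.91 V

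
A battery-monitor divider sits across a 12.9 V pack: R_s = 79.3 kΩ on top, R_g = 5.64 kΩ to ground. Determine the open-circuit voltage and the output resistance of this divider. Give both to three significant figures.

V_th is the open-circuit tap voltage: 12.9 × 5.64/(79.3 + 5.64) = 0.857 V.
With the supply zeroed, R_s and R_g appear in parallel from the tap: R_th = R_s‖R_g = (79.3 × 5.64)/84.94 = 5.27 kΩ.

V_th = 0.857 V, R_th = 5.27 kΩ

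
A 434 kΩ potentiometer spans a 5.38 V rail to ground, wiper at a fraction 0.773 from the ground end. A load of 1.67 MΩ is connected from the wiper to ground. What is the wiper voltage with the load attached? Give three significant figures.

V ≈ 3.98 V

The wiper splits the pot into (1−α)R = 98.52 kΩ above and αR = 335.5 kΩ below.
Lower section ‖ load = 279.4 kΩ.
V_wiper = 5.38 × 279.4/(98.52 + 279.4) = 3.98 V.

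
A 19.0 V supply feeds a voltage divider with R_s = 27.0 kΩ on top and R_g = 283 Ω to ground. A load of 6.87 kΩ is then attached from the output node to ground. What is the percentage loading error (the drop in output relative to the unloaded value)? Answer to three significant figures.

3.92 %

The divider's output (Thévenin) resistance is R_s‖R_g = 280.1 Ω.
Fractional drop under load = R_th/(R_th + R_L) = 280.1 / (280.1 + 6870) = 0.03917.
So the output falls by 3.92 %.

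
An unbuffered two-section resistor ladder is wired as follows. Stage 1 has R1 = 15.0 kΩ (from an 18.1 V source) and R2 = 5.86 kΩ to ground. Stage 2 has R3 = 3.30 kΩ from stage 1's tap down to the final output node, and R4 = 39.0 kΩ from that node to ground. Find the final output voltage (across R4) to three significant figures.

V_out ≈ 4.26 V

Stage 2 presents R3+R4 = 42.30 kΩ as a load on stage 1's tap.
Stage 1's lower leg becomes R2‖(R3+R4) = 5.147 kΩ, so V_mid = 18.1 × 5.147/20.15 = 4.624 V.
Stage 2 is itself unloaded: V_out = V_mid × R4/(R3+R4) = 4.624 × 39.0/42.30 = 4.26 V.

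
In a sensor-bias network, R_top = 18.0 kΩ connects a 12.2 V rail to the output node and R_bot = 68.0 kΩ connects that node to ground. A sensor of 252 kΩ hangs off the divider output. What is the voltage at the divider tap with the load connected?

The load sits in parallel with R_bot: R_bot‖R_L = (68.0 × 252) / (68.0 + 252) = 53.55 kΩ.
V_out = 12.2 × 53.55 / (18.0 + 53.55) = 12.2 × 53.55/71.55 = 9.13 V.

V_out ≈ 9.13 V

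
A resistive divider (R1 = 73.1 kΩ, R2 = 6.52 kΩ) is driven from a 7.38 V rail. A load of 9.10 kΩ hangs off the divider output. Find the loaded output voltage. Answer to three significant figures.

V_out ≈ 0.365 V

The load sits in parallel with R2: R2‖R_L = (6.52 × 9.10) / (6.52 + 9.10) = 3.798 kΩ.
V_out = 7.38 × 3.798 / (73.1 + 3.798) = 7.38 × 3.798/76.90 = 0.365 V.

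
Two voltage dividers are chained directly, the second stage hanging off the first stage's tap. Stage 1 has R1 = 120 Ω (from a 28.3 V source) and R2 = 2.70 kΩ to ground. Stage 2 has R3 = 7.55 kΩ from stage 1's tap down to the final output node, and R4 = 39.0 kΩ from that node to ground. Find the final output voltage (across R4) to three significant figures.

Stage 2 presents R3+R4 = 46550 Ω as a load on stage 1's tap.
Stage 1's lower leg becomes R2‖(R3+R4) = 2552 Ω, so V_mid = 28.3 × 2552/2672 = 27.03 V.
Stage 2 is itself unloaded: V_out = V_mid × R4/(R3+R4) = 27.03 × 39000/46550 = 22.6 V.

V_out ≈ 22.6 V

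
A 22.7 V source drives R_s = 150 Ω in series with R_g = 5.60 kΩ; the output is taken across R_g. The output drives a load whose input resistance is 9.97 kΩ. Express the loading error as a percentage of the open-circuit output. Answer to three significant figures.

1.44 %

The divider's output (Thévenin) resistance is R_s‖R_g = 146.1 Ω.
Fractional drop under load = R_th/(R_th + R_L) = 146.1 / (146.1 + 9970) = 0.01444.
So the output falls by 1.44 %.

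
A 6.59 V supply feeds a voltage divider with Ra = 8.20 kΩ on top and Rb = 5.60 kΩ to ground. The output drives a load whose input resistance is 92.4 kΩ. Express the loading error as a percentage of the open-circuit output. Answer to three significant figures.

3.48 %

The divider's output (Thévenin) resistance is Ra‖Rb = 3.328 kΩ.
Fractional drop under load = R_th/(R_th + R_L) = 3.328 / (3.328 + 92.4) = 0.03476.
So the output falls by 3.48 %.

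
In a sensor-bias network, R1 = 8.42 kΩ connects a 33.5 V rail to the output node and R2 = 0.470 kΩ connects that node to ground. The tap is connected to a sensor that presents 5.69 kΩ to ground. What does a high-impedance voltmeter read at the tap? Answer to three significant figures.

The load sits in parallel with R2: R2‖R_L = (470 × 5690) / (470 + 5690) = 434.1 Ω.
V_out = 33.5 × 434.1 / (8420 + 434.1) = 33.5 × 434.1/8854 = 1.64 V.

V_out ≈ 1.64 V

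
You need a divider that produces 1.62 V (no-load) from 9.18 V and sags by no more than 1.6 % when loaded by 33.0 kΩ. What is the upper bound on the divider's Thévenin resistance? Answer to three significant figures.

Loading drop = R_th/(R_th + R_L) ≤ 0.0160, so R_th ≤ R_L · ε/(1−ε) = 33.0 kΩ × 0.0160/0.9840 = 537 Ω.

R_th ≤ 537 Ω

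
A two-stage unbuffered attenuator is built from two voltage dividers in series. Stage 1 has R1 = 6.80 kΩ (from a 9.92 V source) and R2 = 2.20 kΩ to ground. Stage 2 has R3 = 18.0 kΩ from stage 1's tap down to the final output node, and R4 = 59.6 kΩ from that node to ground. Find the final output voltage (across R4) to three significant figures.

Stage 2 presents R3+R4 = 77.60 kΩ as a load on stage 1's tap.
Stage 1's lower leg becomes R2‖(R3+R4) = 2.139 kΩ, so V_mid = 9.92 × 2.139/8.939 = 2.374 V.
Stage 2 is itself unloaded: V_out = V_mid × R4/(R3+R4) = 2.374 × 59.6/77.60 = 1.82 V.

V_out ≈ 1.82 V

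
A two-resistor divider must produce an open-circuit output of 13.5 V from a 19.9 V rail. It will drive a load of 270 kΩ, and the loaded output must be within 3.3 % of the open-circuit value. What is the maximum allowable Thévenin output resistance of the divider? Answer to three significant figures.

R_th ≤ 9.21 kΩ

Loading drop = R_th/(R_th + R_L) ≤ 0.0330, so R_th ≤ R_L · ε/(1−ε) = 270 kΩ × 0.0330/0.9670 = 9.21 kΩ.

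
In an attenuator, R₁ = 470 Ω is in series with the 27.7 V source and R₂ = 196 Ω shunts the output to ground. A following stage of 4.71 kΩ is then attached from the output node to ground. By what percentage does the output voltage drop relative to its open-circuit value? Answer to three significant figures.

The divider's output (Thévenin) resistance is R₁‖R₂ = 138.3 Ω.
Fractional drop under load = R_th/(R_th + R_L) = 138.3 / (138.3 + 4710) = 0.02853.
So the output falls by 2.85 %.

2.85 %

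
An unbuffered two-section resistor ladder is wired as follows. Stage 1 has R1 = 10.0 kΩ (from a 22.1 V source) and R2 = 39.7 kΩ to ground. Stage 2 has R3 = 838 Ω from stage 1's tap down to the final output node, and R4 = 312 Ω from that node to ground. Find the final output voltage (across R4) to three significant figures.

Stage 2 presents R3+R4 = 1150 Ω as a load on stage 1's tap.
Stage 1's lower leg becomes R2‖(R3+R4) = 1118 Ω, so V_mid = 22.1 × 1118/11120 = 2.222 V.
Stage 2 is itself unloaded: V_out = V_mid × R4/(R3+R4) = 2.222 × 312/1150 = 0.603 V.

V_out ≈ 0.603 V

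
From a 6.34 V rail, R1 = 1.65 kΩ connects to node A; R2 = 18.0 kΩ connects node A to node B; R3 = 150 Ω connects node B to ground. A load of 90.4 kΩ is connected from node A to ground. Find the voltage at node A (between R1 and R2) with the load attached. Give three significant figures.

Below node A the series string R2+R3 = 18150 Ω sits in parallel with the 90400 Ω load: 15120 Ω.
V_A = 6.34 × 15120/(1650 + 15120) = 5.72 V.

V ≈ 5.72 V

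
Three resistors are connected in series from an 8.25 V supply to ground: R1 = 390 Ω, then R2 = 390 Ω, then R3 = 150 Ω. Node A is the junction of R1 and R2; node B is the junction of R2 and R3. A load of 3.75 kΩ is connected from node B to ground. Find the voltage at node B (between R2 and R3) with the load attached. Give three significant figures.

At node B, R3 is in parallel with the load: R3‖R_L = 144.2 Ω.
Below node A the resistance is R2 + (R3‖R_L) = 534.2 Ω, so V_A = 8.25 × 534.2/924.2 = 4.769 V.
Then V_B = V_A × (R3‖R_L)/(R2 + R3‖R_L) = 4.769 × 144.2/534.2 = 1.29 V.

V ≈ 1.29 V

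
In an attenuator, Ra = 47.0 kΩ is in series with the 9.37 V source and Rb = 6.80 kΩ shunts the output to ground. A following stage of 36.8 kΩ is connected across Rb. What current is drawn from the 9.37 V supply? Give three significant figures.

I ≈ 0.178 mA

Rb‖R_L = 5.739 kΩ, so the source sees Ra + Rb‖R_L = 52.74 kΩ.
I = 9.37 V / 52.74 kΩ = 0.178 mA.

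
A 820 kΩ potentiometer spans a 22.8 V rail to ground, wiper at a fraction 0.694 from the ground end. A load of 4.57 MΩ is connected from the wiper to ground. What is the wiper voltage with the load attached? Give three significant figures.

V ≈ 15.2 V

The wiper splits the pot into (1−α)R = 250.9 kΩ above and αR = 569.1 kΩ below.
Lower section ‖ load = 506.1 kΩ.
V_wiper = 22.8 × 506.1/(250.9 + 506.1) = 15.2 V.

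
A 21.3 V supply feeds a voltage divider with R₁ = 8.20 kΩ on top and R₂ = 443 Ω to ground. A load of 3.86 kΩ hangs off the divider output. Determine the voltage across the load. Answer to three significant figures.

The load sits in parallel with R₂: R₂‖R_L = (443 × 3860) / (443 + 3860) = 397.4 Ω.
V_out = 21.3 × 397.4 / (8200 + 397.4) = 21.3 × 397.4/8597 = 0.985 V.

V_out ≈ 0.985 V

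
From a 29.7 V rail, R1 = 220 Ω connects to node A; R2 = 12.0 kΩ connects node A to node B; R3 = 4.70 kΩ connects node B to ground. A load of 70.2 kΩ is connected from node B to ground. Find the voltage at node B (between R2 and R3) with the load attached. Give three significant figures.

At node B, R3 is in parallel with the load: R3‖R_L = 4405 Ω.
Below node A the resistance is R2 + (R3‖R_L) = 16410 Ω, so V_A = 29.7 × 16410/16630 = 29.31 V.
Then V_B = V_A × (R3‖R_L)/(R2 + R3‖R_L) = 29.31 × 4405/16410 = 7.87 V.

V ≈ 7.87 V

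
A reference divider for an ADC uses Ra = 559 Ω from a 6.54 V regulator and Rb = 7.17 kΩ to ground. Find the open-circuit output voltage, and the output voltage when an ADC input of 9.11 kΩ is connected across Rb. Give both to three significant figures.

Unloaded: 6.07 V; loaded: 5.74 V

Open-circuit: V = 6.54 × 7170/(559 + 7170) = 6.07 V.
With the load, Rb becomes Rb‖R_L = 4012 Ω, so V = 6.54 × 4012/4571 = 5.74 V.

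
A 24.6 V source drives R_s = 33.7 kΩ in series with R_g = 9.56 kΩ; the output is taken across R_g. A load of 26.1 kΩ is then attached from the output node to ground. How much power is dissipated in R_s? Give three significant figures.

P ≈ 12.3 mW

Total resistance from the source is R_s + (R_g‖R_L) = 40.70 kΩ, so I = 24.6/40.70 kΩ = 0.6045 mA.
P = I²·R_s = (0.6045 mA)² × 33.7 kΩ = 12.3 mW.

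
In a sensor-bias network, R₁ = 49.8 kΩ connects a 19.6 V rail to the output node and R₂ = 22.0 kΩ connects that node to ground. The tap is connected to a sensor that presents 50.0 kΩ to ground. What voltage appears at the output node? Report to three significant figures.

V_out ≈ 4.60 V

The load sits in parallel with R₂: R₂‖R_L = (22.0 × 50.0) / (22.0 + 50.0) = 15.28 kΩ.
V_out = 19.6 × 15.28 / (49.8 + 15.28) = 19.6 × 15.28/65.08 = 4.60 V.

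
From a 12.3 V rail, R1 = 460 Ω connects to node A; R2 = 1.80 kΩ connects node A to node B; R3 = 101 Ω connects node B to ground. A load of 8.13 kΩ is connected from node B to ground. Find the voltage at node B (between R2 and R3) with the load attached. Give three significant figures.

V ≈ 0.520 V

At node B, R3 is in parallel with the load: R3‖R_L = 99.76 Ω.
Below node A the resistance is R2 + (R3‖R_L) = 1900 Ω, so V_A = 12.3 × 1900/2360 = 9.902 V.
Then V_B = V_A × (R3‖R_L)/(R2 + R3‖R_L) = 9.902 × 99.76/1900 = 0.520 V.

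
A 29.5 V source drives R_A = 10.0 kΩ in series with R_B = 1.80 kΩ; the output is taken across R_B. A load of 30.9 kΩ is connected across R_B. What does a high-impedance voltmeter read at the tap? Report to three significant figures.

The load sits in parallel with R_B: R_B‖R_L = (1.80 × 30.9) / (1.80 + 30.9) = 1.701 kΩ.
V_out = 29.5 × 1.701 / (10.0 + 1.701) = 29.5 × 1.701/11.70 = 4.29 V.

V_out ≈ 4.29 V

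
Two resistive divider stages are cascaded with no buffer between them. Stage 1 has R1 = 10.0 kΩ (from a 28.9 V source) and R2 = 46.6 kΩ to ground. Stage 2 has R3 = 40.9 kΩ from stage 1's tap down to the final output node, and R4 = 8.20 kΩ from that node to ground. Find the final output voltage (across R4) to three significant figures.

Stage 2 presents R3+R4 = 49.10 kΩ as a load on stage 1's tap.
Stage 1's lower leg becomes R2‖(R3+R4) = 23.91 kΩ, so V_mid = 28.9 × 23.91/33.91 = 20.38 V.
Stage 2 is itself unloaded: V_out = V_mid × R4/(R3+R4) = 20.38 × 8.20/49.10 = 3.40 V.

V_out ≈ 3.40 V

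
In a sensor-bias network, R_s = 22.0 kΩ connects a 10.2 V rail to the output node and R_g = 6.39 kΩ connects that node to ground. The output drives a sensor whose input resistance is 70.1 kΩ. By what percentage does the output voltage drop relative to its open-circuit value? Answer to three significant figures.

6.60 %

The divider's output (Thévenin) resistance is R_s‖R_g = 4.952 kΩ.
Fractional drop under load = R_th/(R_th + R_L) = 4.952 / (4.952 + 70.1) = 0.06598.
So the output falls by 6.60 %.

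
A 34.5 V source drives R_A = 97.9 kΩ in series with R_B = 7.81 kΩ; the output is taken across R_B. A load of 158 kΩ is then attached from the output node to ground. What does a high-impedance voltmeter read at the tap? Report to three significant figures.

V_out ≈ 2.44 V

The load sits in parallel with R_B: R_B‖R_L = (7.81 × 158) / (7.81 + 158) = 7.442 kΩ.
V_out = 34.5 × 7.442 / (97.9 + 7.442) = 34.5 × 7.442/105.3 = 2.44 V.
(Unloaded it would have been 2.55 V.)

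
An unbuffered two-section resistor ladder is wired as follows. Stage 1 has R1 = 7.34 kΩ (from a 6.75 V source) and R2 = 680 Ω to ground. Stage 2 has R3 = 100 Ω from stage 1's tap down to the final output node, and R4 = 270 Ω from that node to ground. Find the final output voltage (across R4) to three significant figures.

V_out ≈ 0.156 V

Stage 2 presents R3+R4 = 370.0 Ω as a load on stage 1's tap.
Stage 1's lower leg becomes R2‖(R3+R4) = 239.6 Ω, so V_mid = 6.75 × 239.6/7580 = 0.2134 V.
Stage 2 is itself unloaded: V_out = V_mid × R4/(R3+R4) = 0.2134 × 270/370.0 = 0.156 V.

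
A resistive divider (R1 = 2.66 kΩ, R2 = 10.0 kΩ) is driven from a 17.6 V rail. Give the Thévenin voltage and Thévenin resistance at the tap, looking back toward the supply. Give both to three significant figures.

V_th is the open-circuit tap voltage: 17.6 × 10.0/(2.66 + 10.0) = 13.9 V.
With the supply zeroed, R1 and R2 appear in parallel from the tap: R_th = R1‖R2 = (2.66 × 10.0)/12.66 = 2.10 kΩ.

V_th = 13.9 V, R_th = 2.10 kΩ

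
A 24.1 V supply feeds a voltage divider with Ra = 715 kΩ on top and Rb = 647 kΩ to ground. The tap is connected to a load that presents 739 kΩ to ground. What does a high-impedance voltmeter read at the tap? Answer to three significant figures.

V_out ≈ 7.84 V

The load sits in parallel with Rb: Rb‖R_L = (647 × 739) / (647 + 739) = 345.0 kΩ.
V_out = 24.1 × 345.0 / (715 + 345.0) = 24.1 × 345.0/1060 = 7.84 V.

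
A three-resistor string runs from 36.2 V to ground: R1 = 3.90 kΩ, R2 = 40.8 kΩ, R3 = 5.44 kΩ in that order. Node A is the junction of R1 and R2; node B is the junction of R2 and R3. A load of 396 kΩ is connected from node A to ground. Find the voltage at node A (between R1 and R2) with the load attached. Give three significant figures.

Below node A the series string R2+R3 = 46.24 kΩ sits in parallel with the 396 kΩ load: 41.41 kΩ.
V_A = 36.2 × 41.41/(3.90 + 41.41) = 33.1 V.

V ≈ 33.1 V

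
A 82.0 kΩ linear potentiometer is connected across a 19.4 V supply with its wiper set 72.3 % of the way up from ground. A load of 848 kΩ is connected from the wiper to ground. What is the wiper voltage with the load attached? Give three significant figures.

V ≈ 13.8 V

The wiper splits the pot into (1−α)R = 22.71 kΩ above and αR = 59.29 kΩ below.
Lower section ‖ load = 55.41 kΩ.
V_wiper = 19.4 × 55.41/(22.71 + 55.41) = 13.8 V.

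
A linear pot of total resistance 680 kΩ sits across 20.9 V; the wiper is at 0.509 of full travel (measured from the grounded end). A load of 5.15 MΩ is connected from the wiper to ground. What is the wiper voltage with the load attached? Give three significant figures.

The wiper splits the pot into (1−α)R = 333.9 kΩ above and αR = 346.1 kΩ below.
Lower section ‖ load = 324.3 kΩ.
V_wiper = 20.9 × 324.3/(333.9 + 324.3) = 10.3 V.

V ≈ 10.3 V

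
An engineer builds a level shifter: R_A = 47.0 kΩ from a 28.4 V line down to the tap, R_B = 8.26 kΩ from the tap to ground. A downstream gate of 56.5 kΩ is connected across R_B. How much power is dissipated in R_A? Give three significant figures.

Total resistance from the source is R_A + (R_B‖R_L) = 54.21 kΩ, so I = 28.4/54.21 kΩ = 0.5239 mA.
P = I²·R_A = (0.5239 mA)² × 47.0 kΩ = 12.9 mW.

P ≈ 12.9 mW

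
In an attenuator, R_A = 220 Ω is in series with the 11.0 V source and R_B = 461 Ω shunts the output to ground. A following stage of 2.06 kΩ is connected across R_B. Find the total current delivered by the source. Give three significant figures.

R_B‖R_L = 376.7 Ω, so the source sees R_A + R_B‖R_L = 596.7 Ω.
I = 11.0 V / 596.7 Ω = 18.4 mA.

I ≈ 18.4 mA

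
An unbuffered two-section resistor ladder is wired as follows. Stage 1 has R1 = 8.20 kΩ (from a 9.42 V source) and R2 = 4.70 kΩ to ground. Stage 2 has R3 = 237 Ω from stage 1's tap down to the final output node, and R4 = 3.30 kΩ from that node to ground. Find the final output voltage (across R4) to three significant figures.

Stage 2 presents R3+R4 = 3537 Ω as a load on stage 1's tap.
Stage 1's lower leg becomes R2‖(R3+R4) = 2018 Ω, so V_mid = 9.42 × 2018/10220 = 1.861 V.
Stage 2 is itself unloaded: V_out = V_mid × R4/(R3+R4) = 1.861 × 3300/3537 = 1.74 V.

V_out ≈ 1.74 V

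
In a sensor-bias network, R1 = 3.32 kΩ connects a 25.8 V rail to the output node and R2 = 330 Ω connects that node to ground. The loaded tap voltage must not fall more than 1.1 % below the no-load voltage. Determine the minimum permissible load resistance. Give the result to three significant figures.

R_L(min) ≈ 27.0 kΩ

Output resistance R_th = R1‖R2 = (3320 × 330)/3650 = 300.2 Ω.
The fractional drop is R_th/(R_th + R_L); requiring this ≤ 0.0110 gives R_L ≥ R_th(1/0.0110 − 1) = 300.2 × 89.91 = 27.0 kΩ.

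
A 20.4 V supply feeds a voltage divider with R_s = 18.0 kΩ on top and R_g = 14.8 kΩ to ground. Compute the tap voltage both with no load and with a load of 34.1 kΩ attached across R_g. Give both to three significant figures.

Unloaded: 9.20 V; loaded: 7.43 V

Open-circuit: V = 20.4 × 14.8/(18.0 + 14.8) = 9.20 V.
With the load, R_g becomes R_g‖R_L = 10.32 kΩ, so V = 20.4 × 10.32/28.32 = 7.43 V.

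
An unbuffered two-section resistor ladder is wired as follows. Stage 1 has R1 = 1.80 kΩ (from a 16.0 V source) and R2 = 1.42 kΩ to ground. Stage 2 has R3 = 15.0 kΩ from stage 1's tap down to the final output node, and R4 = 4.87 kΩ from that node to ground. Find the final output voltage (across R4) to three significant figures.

V_out ≈ 1.66 V

Stage 2 presents R3+R4 = 19.87 kΩ as a load on stage 1's tap.
Stage 1's lower leg becomes R2‖(R3+R4) = 1.325 kΩ, so V_mid = 16.0 × 1.325/3.125 = 6.785 V.
Stage 2 is itself unloaded: V_out = V_mid × R4/(R3+R4) = 6.785 × 4.87/19.87 = 1.66 V.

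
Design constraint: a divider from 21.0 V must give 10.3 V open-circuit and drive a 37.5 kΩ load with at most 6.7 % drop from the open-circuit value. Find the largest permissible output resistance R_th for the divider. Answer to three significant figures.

R_th ≤ 2.69 kΩ

Loading drop = R_th/(R_th + R_L) ≤ 0.0670, so R_th ≤ R_L · ε/(1−ε) = 37.5 kΩ × 0.0670/0.9330 = 2.69 kΩ.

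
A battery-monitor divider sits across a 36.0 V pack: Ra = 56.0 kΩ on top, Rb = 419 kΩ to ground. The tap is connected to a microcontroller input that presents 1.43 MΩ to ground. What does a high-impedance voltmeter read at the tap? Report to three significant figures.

V_out ≈ 30.7 V

The load sits in parallel with Rb: Rb‖R_L = (419 × 1430) / (419 + 1430) = 324.1 kΩ.
V_out = 36.0 × 324.1 / (56.0 + 324.1) = 36.0 × 324.1/380.1 = 30.7 V.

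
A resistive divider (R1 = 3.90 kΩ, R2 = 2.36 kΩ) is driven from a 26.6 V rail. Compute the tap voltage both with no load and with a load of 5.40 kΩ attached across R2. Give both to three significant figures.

Open-circuit: V = 26.6 × 2.36/(3.90 + 2.36) = 10.0 V.
With the load, R2 becomes R2‖R_L = 1.642 kΩ, so V = 26.6 × 1.642/5.542 = 7.88 V.

Unloaded: 10.0 V; loaded: 7.88 V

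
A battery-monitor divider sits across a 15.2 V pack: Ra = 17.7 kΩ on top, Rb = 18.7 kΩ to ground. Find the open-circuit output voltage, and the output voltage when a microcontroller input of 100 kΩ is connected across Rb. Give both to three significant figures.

Unloaded: 7.81 V; loaded: 7.16 V

Open-circuit: V = 15.2 × 18.7/(17.7 + 18.7) = 7.81 V.
With the load, Rb becomes Rb‖R_L = 15.75 kΩ, so V = 15.2 × 15.75/33.45 = 7.16 V.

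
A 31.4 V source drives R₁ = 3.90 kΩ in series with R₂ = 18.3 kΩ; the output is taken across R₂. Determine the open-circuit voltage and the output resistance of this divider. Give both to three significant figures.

V_th is the open-circuit tap voltage: 31.4 × 18.3/(3.90 + 18.3) = 25.9 V.
With the supply zeroed, R₁ and R₂ appear in parallel from the tap: R_th = R₁‖R₂ = (3.90 × 18.3)/22.20 = 3.21 kΩ.

V_th = 25.9 V, R_th = 3.21 kΩ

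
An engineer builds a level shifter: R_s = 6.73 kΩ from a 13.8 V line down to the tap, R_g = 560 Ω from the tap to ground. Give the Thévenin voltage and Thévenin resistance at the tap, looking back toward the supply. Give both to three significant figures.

V_th is the open-circuit tap voltage: 13.8 × 560/(6730 + 560) = 1.06 V.
With the supply zeroed, R_s and R_g appear in parallel from the tap: R_th = R_s‖R_g = (6730 × 560)/7290 = 517 Ω.

V_th = 1.06 V, R_th = 517 Ω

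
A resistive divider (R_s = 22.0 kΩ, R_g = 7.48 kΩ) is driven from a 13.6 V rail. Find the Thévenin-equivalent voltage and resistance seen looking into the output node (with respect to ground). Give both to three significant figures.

V_th = 3.45 V, R_th = 5.58 kΩ

V_th is the open-circuit tap voltage: 13.6 × 7.48/(22.0 + 7.48) = 3.45 V.
With the supply zeroed, R_s and R_g appear in parallel from the tap: R_th = R_s‖R_g = (22.0 × 7.48)/29.48 = 5.58 kΩ.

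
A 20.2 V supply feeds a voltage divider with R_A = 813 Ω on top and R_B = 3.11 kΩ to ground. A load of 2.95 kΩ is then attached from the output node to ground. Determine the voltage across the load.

The load sits in parallel with R_B: R_B‖R_L = (3110 × 2950) / (3110 + 2950) = 1514 Ω.
V_out = 20.2 × 1514 / (813 + 1514) = 20.2 × 1514/2327 = 13.1 V.

V_out ≈ 13.1 V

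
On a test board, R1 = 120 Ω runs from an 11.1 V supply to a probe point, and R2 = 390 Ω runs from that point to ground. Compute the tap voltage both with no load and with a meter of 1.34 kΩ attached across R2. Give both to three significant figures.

Open-circuit: V = 11.1 × 390/(120 + 390) = 8.49 V.
With the load, R2 becomes R2‖R_L = 302.1 Ω, so V = 11.1 × 302.1/422.1 = 7.94 V.

Unloaded: 8.49 V; loaded: 7.94 V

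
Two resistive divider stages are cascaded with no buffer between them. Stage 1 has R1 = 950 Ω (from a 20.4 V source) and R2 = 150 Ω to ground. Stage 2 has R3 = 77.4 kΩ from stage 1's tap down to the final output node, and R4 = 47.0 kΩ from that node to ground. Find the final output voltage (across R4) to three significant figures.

Stage 2 presents R3+R4 = 124400 Ω as a load on stage 1's tap.
Stage 1's lower leg becomes R2‖(R3+R4) = 149.8 Ω, so V_mid = 20.4 × 149.8/1100 = 2.779 V.
Stage 2 is itself unloaded: V_out = V_mid × R4/(R3+R4) = 2.779 × 47000/124400 = 1.05 V.

V_out ≈ 1.05 V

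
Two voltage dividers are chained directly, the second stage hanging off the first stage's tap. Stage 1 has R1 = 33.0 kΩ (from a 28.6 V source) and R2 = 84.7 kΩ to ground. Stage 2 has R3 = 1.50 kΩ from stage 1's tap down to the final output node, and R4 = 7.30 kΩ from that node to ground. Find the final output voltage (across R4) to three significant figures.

V_out ≈ 4.62 V

Stage 2 presents R3+R4 = 8.800 kΩ as a load on stage 1's tap.
Stage 1's lower leg becomes R2‖(R3+R4) = 7.972 kΩ, so V_mid = 28.6 × 7.972/40.97 = 5.565 V.
Stage 2 is itself unloaded: V_out = V_mid × R4/(R3+R4) = 5.565 × 7.30/8.800 = 4.62 V.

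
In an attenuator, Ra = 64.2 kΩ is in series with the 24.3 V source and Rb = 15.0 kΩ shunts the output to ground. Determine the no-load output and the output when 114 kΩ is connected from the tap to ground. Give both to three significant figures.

Unloaded: 4.60 V; loaded: 4.16 V

Open-circuit: V = 24.3 × 15.0/(64.2 + 15.0) = 4.60 V.
With the load, Rb becomes Rb‖R_L = 13.26 kΩ, so V = 24.3 × 13.26/77.46 = 4.16 V.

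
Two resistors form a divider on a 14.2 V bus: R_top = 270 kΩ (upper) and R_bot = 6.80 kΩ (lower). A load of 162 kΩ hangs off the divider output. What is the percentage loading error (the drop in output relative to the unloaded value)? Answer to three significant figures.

3.93 %

The divider's output (Thévenin) resistance is R_top‖R_bot = 6.633 kΩ.
Fractional drop under load = R_th/(R_th + R_L) = 6.633 / (6.633 + 162) = 0.03933.
So the output falls by 3.93 %.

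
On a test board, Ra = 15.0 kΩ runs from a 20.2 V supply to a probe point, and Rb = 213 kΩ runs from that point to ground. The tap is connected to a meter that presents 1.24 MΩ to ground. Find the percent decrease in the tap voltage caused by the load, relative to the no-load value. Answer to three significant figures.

The divider's output (Thévenin) resistance is Ra‖Rb = 14.01 kΩ.
Fractional drop under load = R_th/(R_th + R_L) = 14.01 / (14.01 + 1240) = 0.01117.
So the output falls by 1.12 %.

1.12 %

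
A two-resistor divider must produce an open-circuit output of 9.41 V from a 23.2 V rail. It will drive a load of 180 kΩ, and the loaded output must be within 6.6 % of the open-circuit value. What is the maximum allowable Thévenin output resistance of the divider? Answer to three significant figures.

Loading drop = R_th/(R_th + R_L) ≤ 0.0660, so R_th ≤ R_L · ε/(1−ε) = 180 kΩ × 0.0660/0.9340 = 12.7 kΩ.

R_th ≤ 12.7 kΩ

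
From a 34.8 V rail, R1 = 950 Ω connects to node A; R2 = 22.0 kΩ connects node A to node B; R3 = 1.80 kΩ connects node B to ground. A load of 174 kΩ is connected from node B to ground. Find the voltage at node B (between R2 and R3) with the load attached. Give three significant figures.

At node B, R3 is in parallel with the load: R3‖R_L = 1782 Ω.
Below node A the resistance is R2 + (R3‖R_L) = 23780 Ω, so V_A = 34.8 × 23780/24730 = 33.46 V.
Then V_B = V_A × (R3‖R_L)/(R2 + R3‖R_L) = 33.46 × 1782/23780 = 2.51 V.

V ≈ 2.51 V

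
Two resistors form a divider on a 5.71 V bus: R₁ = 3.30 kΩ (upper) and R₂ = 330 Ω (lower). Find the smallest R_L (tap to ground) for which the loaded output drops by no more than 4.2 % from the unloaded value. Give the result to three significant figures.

Output resistance R_th = R₁‖R₂ = (3300 × 330)/3630 = 300.0 Ω.
The fractional drop is R_th/(R_th + R_L); requiring this ≤ 0.0420 gives R_L ≥ R_th(1/0.0420 − 1) = 300.0 × 22.81 = 6.84 kΩ.

R_L(min) ≈ 6.84 kΩ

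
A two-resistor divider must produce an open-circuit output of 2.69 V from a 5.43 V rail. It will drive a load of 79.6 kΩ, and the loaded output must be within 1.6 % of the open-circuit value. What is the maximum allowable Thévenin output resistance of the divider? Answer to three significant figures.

R_th ≤ 1.29 kΩ

Loading drop = R_th/(R_th + R_L) ≤ 0.0160, so R_th ≤ R_L · ε/(1−ε) = 79.6 kΩ × 0.0160/0.9840 = 1.29 kΩ.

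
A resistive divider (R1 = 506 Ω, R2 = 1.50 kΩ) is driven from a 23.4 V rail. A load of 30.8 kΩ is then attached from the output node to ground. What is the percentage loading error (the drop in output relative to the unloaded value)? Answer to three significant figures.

1.21 %

The divider's output (Thévenin) resistance is R1‖R2 = 378.4 Ω.
Fractional drop under load = R_th/(R_th + R_L) = 378.4 / (378.4 + 30800) = 0.01214.
So the output falls by 1.21 %.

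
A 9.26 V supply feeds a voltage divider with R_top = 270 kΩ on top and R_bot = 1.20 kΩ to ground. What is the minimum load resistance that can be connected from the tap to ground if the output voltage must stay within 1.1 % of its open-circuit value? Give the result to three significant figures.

R_L(min) ≈ 107 kΩ

Output resistance R_th = R_top‖R_bot = (270 × 1.20)/271.2 = 1.195 kΩ.
The fractional drop is R_th/(R_th + R_L); requiring this ≤ 0.0110 gives R_L ≥ R_th(1/0.0110 − 1) = 1.195 × 89.91 = 107 kΩ.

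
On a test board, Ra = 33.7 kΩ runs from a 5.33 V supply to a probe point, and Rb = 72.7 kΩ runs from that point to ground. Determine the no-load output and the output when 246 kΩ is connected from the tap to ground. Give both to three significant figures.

Unloaded: 3.64 V; loaded: 3.33 V

Open-circuit: V = 5.33 × 72.7/(33.7 + 72.7) = 3.64 V.
With the load, Rb becomes Rb‖R_L = 56.12 kΩ, so V = 5.33 × 56.12/89.82 = 3.33 V.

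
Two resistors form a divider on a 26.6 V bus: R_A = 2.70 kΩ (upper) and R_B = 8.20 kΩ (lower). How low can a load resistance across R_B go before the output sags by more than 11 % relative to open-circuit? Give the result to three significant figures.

Output resistance R_th = R_A‖R_B = (2.70 × 8.20)/10.90 = 2.031 kΩ.
The fractional drop is R_th/(R_th + R_L); requiring this ≤ 0.110 gives R_L ≥ R_th(1/0.110 − 1) = 2.031 × 8.091 = 16.4 kΩ.

R_L(min) ≈ 16.4 kΩ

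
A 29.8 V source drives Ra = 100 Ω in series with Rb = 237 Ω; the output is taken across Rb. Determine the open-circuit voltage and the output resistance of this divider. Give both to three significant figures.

V_th = 21.0 V, R_th = 70.3 Ω

V_th is the open-circuit tap voltage: 29.8 × 237/(100 + 237) = 21.0 V.
With the supply zeroed, Ra and Rb appear in parallel from the tap: R_th = Ra‖Rb = (100 × 237)/337.0 = 70.3 Ω.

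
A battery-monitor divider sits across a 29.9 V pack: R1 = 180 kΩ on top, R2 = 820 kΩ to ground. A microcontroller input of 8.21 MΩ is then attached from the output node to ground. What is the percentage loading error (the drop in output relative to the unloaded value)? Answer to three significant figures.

1.77 %

The divider's output (Thévenin) resistance is R1‖R2 = 147.6 kΩ.
Fractional drop under load = R_th/(R_th + R_L) = 147.6 / (147.6 + 8210) = 0.01766.
So the output falls by 1.77 %.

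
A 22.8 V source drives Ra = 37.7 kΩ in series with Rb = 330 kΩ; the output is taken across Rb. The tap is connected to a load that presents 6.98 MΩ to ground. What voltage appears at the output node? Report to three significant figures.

V_out ≈ 20.4 V

The load sits in parallel with Rb: Rb‖R_L = (330 × 6980) / (330 + 6980) = 315.1 kΩ.
V_out = 22.8 × 315.1 / (37.7 + 315.1) = 22.8 × 315.1/352.8 = 20.4 V.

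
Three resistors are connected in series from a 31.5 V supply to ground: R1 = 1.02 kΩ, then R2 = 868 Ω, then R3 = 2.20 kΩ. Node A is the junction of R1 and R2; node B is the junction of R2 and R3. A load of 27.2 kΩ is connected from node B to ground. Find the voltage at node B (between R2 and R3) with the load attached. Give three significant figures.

At node B, R3 is in parallel with the load: R3‖R_L = 2035 Ω.
Below node A the resistance is R2 + (R3‖R_L) = 2903 Ω, so V_A = 31.5 × 2903/3923 = 23.31 V.
Then V_B = V_A × (R3‖R_L)/(R2 + R3‖R_L) = 23.31 × 2035/2903 = 16.3 V.

V ≈ 16.3 V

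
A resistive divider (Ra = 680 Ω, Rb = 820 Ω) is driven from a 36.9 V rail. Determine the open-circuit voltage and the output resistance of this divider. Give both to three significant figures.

V_th is the open-circuit tap voltage: 36.9 × 820/(680 + 820) = 20.2 V.
With the supply zeroed, Ra and Rb appear in parallel from the tap: R_th = Ra‖Rb = (680 × 820)/1500 = 372 Ω.

V_th = 20.2 V, R_th = 372 Ω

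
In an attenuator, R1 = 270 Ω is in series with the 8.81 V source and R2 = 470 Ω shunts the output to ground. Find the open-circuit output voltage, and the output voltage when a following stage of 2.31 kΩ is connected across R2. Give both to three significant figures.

Unloaded: 5.60 V; loaded: 5.21 V

Open-circuit: V = 8.81 × 470/(270 + 470) = 5.60 V.
With the load, R2 becomes R2‖R_L = 390.5 Ω, so V = 8.81 × 390.5/660.5 = 5.21 V.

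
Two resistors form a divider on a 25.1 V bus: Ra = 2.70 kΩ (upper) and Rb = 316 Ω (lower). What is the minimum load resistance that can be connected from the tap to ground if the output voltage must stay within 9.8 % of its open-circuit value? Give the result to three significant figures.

Output resistance R_th = Ra‖Rb = (2700 × 316)/3016 = 282.9 Ω.
The fractional drop is R_th/(R_th + R_L); requiring this ≤ 0.0980 gives R_L ≥ R_th(1/0.0980 − 1) = 282.9 × 9.204 = 2.60 kΩ.

R_L(min) ≈ 2.60 kΩ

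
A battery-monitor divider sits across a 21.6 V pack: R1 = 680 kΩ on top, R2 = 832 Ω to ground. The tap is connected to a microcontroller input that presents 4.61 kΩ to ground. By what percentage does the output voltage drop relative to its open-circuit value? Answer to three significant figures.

15.3 %

The divider's output (Thévenin) resistance is R1‖R2 = 831.0 Ω.
Fractional drop under load = R_th/(R_th + R_L) = 831.0 / (831.0 + 4610) = 0.1527.
So the output falls by 15.3 %.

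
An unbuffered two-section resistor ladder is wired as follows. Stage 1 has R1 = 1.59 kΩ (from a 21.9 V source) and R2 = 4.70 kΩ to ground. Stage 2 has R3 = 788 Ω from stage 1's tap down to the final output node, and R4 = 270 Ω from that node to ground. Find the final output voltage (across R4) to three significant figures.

Stage 2 presents R3+R4 = 1058 Ω as a load on stage 1's tap.
Stage 1's lower leg becomes R2‖(R3+R4) = 863.6 Ω, so V_mid = 21.9 × 863.6/2454 = 7.708 V.
Stage 2 is itself unloaded: V_out = V_mid × R4/(R3+R4) = 7.708 × 270/1058 = 1.97 V.

V_out ≈ 1.97 V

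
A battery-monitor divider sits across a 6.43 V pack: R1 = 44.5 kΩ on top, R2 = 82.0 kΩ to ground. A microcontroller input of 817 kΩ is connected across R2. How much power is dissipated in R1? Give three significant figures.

Total resistance from the source is R1 + (R2‖R_L) = 119.0 kΩ, so I = 6.43/119.0 kΩ = 0.05402 mA.
P = I²·R1 = (0.05402 mA)² × 44.5 kΩ = 0.130 mW.

P ≈ 0.130 mW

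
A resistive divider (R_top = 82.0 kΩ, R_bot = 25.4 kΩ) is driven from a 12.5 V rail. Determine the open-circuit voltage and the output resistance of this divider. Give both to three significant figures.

V_th = 2.96 V, R_th = 19.4 kΩ

V_th is the open-circuit tap voltage: 12.5 × 25.4/(82.0 + 25.4) = 2.96 V.
With the supply zeroed, R_top and R_bot appear in parallel from the tap: R_th = R_top‖R_bot = (82.0 × 25.4)/107.4 = 19.4 kΩ.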